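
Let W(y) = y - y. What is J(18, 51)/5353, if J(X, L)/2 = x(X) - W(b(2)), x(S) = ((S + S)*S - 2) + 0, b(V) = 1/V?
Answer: 1292/5353 ≈ 0.24136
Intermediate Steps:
b(V) = 1/V
W(y) = 0
x(S) = -2 + 2*S² (x(S) = ((2*S)*S - 2) + 0 = (2*S² - 2) + 0 = (-2 + 2*S²) + 0 = -2 + 2*S²)
J(X, L) = -4 + 4*X² (J(X, L) = 2*((-2 + 2*X²) - 1*0) = 2*((-2 + 2*X²) + 0) = 2*(-2 + 2*X²) = -4 + 4*X²)
J(18, 51)/5353 = (-4 + 4*18²)/5353 = (-4 + 4*324)*(1/5353) = (-4 + 1296)*(1/5353) = 1292*(1/5353) = 1292/5353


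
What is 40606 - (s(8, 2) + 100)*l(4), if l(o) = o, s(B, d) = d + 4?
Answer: 40182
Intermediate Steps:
s(B, d) = 4 + d
40606 - (s(8, 2) + 100)*l(4) = 40606 - ((4 + 2) + 100)*4 = 40606 - (6 + 100)*4 = 40606 - 106*4 = 40606 - 1*424 = 40606 - 424 = 40182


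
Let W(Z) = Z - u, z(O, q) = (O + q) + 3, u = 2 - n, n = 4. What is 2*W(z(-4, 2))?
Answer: 6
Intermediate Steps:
u = -2 (u = 2 - 1*4 = 2 - 4 = -2)
z(O, q) = 3 + O + q
W(Z) = 2 + Z (W(Z) = Z - 1*(-2) = Z + 2 = 2 + Z)
2*W(z(-4, 2)) = 2*(2 + (3 - 4 + 2)) = 2*(2 + 1) = 2*3 = 6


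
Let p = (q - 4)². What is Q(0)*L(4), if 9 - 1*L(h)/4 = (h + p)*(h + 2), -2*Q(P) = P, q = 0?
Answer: 0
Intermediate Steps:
Q(P) = -P/2
p = 16 (p = (0 - 4)² = (-4)² = 16)
L(h) = 36 - 4*(2 + h)*(16 + h) (L(h) = 36 - 4*(h + 16)*(h + 2) = 36 - 4*(16 + h)*(2 + h) = 36 - 4*(2 + h)*(16 + h))
Q(0)*L(4) = (-½*0)*(-92 - 72*4 - 4*4²) = 0*(-92 - 288 - 4*16) = 0*(-92 - 288 - 64) = 0*(-444) = 0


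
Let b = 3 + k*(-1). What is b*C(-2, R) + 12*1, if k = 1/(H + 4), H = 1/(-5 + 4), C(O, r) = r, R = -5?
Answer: -4/3 ≈ -1.3333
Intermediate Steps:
H = -1 (H = 1/(-1) = -1)
k = ⅓ (k = 1/(-1 + 4) = 1/3 = ⅓ ≈ 0.33333)
b = 8/3 (b = 3 + (⅓)*(-1) = 3 - ⅓ = 8/3 ≈ 2.6667)
b*C(-2, R) + 12*1 = (8/3)*(-5) + 12*1 = -40/3 + 12 = -4/3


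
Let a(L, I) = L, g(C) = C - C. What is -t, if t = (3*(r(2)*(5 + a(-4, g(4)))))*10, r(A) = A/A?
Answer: -30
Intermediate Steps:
g(C) = 0
r(A) = 1
t = 30 (t = (3*(1*(5 - 4)))*10 = (3*(1*1))*10 = (3*1)*10 = 3*10 = 30)
-t = -1*30 = -30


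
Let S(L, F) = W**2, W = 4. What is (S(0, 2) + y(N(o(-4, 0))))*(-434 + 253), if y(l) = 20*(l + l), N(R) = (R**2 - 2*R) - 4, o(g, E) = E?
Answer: 26064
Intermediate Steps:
S(L, F) = 16 (S(L, F) = 4**2 = 16)
N(R) = -4 + R**2 - 2*R
y(l) = 40*l (y(l) = 20*(2*l) = 40*l)
(S(0, 2) + y(N(o(-4, 0))))*(-434 + 253) = (16 + 40*(-4 + 0**2 - 2*0))*(-434 + 253) = (16 + 40*(-4 + 0 + 0))*(-181) = (16 + 40*(-4))*(-181) = (16 - 160)*(-181) = -144*(-181) = 26064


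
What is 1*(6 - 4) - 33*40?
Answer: -1318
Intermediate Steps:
1*(6 - 4) - 33*40 = 1*2 - 1320 = 2 - 1320 = -1318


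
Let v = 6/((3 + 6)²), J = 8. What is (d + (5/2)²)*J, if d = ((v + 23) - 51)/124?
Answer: 40342/837 ≈ 48.198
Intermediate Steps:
v = 2/27 (v = 6/(9²) = 6/81 = 6*(1/81) = 2/27 ≈ 0.074074)
d = -377/1674 (d = ((2/27 + 23) - 51)/124 = (623/27 - 51)*(1/124) = -754/27*1/124 = -377/1674 ≈ -0.22521)
(d + (5/2)²)*J = (-377/1674 + (5/2)²)*8 = (-377/1674 + 25/4)*8 = (20171/3348)*8 = 40342/837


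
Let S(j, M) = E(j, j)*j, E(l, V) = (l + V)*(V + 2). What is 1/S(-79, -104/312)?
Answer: -1/961114 ≈ -1.0405e-6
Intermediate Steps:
E(l, V) = (2 + V)*(V + l) (E(l, V) = (V + l)*(2 + V) = (2 + V)*(V + l))
S(j, M) = j*(2*j**2 + 4*j) (S(j, M) = (j**2 + 2*j + 2*j + j*j)*j = (j**2 + 2*j + 2*j + j**2)*j = (2*j**2 + 4*j)*j = j*(2*j**2 + 4*j))
1/S(-79, -104/312) = 1/(2*(-79)**2*(2 - 79)) = 1/(2*6241*(-77)) = 1/(-961114) = -1/961114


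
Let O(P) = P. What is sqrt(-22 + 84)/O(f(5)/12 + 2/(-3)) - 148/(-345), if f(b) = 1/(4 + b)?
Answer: 148/345 - 108*sqrt(62)/71 ≈ -11.548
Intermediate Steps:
sqrt(-22 + 84)/O(f(5)/12 + 2/(-3)) - 148/(-345) = sqrt(-22 + 84)/(1/((4 + 5)*12) + 2/(-3)) - 148/(-345) = sqrt(62)/((1/12)/9 + 2*(-1/3)) - 148*(-1/345) = sqrt(62)/((1/9)*(1/12) - 2/3) + 148/345 = sqrt(62)/(1/108 - 2/3) + 148/345 = sqrt(62)/(-71/108) + 148/345 = sqrt(62)*(-108/71) + 148/345 = -108*sqrt(62)/71 + 148/345 = 148/345 - 108*sqrt(62)/71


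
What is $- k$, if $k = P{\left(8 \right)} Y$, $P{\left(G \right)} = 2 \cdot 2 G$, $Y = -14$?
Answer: $448$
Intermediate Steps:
$P{\left(G \right)} = 4 G$
$k = -448$ ($k = 4 \cdot 8 \left(-14\right) = 32 \left(-14\right) = -448$)
$- k = \left(-1\right) \left(-448\right) = 448$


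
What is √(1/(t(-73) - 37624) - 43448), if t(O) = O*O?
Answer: I*√45314831334495/32295 ≈ 208.44*I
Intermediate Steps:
t(O) = O²
√(1/(t(-73) - 37624) - 43448) = √(1/((-73)² - 37624) - 43448) = √(1/(5329 - 37624) - 43448) = √(1/(-32295) - 43448) = √(-1/32295 - 43448) = √(-1403153161/32295) = I*√45314831334495/32295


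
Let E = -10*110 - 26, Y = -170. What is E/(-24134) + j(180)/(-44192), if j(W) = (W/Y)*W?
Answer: 57757339/1133187836 ≈ 0.050969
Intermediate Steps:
E = -1126 (E = -1100 - 26 = -1126)
j(W) = -W²/170 (j(W) = (W/(-170))*W = (W*(-1/170))*W = (-W/170)*W = -W²/170)
E/(-24134) + j(180)/(-44192) = -1126/(-24134) - 1/170*180²/(-44192) = -1126*(-1/24134) - 1/170*32400*(-1/44192) = 563/12067 - 3240/17*(-1/44192) = 563/12067 + 405/93908 = 57757339/1133187836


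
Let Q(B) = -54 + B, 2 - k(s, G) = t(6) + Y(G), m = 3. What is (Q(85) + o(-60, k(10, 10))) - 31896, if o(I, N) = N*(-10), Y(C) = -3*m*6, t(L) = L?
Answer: -32365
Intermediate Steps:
Y(C) = -54 (Y(C) = -3*3*6 = -9*6 = -54)
k(s, G) = 50 (k(s, G) = 2 - (6 - 54) = 2 - 1*(-48) = 2 + 48 = 50)
o(I, N) = -10*N
(Q(85) + o(-60, k(10, 10))) - 31896 = ((-54 + 85) - 10*50) - 31896 = (31 - 500) - 31896 = -469 - 31896 = -32365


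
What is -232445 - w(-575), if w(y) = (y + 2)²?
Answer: -560774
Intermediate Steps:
w(y) = (2 + y)²
-232445 - w(-575) = -232445 - (2 - 575)² = -232445 - 1*(-573)² = -232445 - 1*328329 = -232445 - 328329 = -560774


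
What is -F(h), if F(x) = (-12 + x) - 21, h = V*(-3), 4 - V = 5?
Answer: 30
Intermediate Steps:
V = -1 (V = 4 - 1*5 = 4 - 5 = -1)
h = 3 (h = -1*(-3) = 3)
F(x) = -33 + x
-F(h) = -(-33 + 3) = -1*(-30) = 30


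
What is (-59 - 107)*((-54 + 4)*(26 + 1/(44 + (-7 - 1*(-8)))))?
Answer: 1943860/9 ≈ 2.1598e+5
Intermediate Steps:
(-59 - 107)*((-54 + 4)*(26 + 1/(44 + (-7 - 1*(-8))))) = -(-8300)*(26 + 1/(44 + (-7 + 8))) = -(-8300)*(26 + 1/(44 + 1)) = -(-8300)*(26 + 1/45) = -(-8300)*1171/45 = -166*(-11710/9) = 1943860/9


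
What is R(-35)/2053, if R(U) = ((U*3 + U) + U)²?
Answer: 30625/2053 ≈ 14.917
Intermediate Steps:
R(U) = 25*U² (R(U) = ((3*U + U) + U)² = (4*U + U)² = (5*U)² = 25*U²)
R(-35)/2053 = (25*(-35)²)/2053 = (25*1225)*(1/2053) = 30625*(1/2053) = 30625/2053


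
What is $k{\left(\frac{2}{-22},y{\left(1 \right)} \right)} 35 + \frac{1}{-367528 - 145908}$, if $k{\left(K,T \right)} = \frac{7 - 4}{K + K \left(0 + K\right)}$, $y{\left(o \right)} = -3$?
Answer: $- \frac{652320439}{513436} \approx -1270.5$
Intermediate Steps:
$k{\left(K,T \right)} = \frac{3}{K + K^{2}}$ ($k{\left(K,T \right)} = \frac{3}{K + K K} = \frac{3}{K + K^{2}}$)
$k{\left(\frac{2}{-22},y{\left(1 \right)} \right)} 35 + \frac{1}{-367528 - 145908} = \frac{3}{\frac{2}{-22} \left(1 + \frac{2}{-22}\right)} 35 + \frac{1}{-367528 - 145908} = \frac{3}{2 \left(- \frac{1}{22}\right) \left(1 + 2 \left(- \frac{1}{22}\right)\right)} 35 + \frac{1}{-513436} = \frac{3}{\left(- \frac{1}{11}\right) \left(1 - \frac{1}{11}\right)} 35 - \frac{1}{513436} = 3 \left(-11\right) \frac{1}{\frac{10}{11}} \cdot 35 - \frac{1}{513436} = 3 \left(-11\right) \frac{11}{10} \cdot 35 - \frac{1}{513436} = \left(- \frac{363}{10}\right) 35 - \frac{1}{513436} = - \frac{2541}{2} - \frac{1}{513436} = - \frac{652320439}{513436}$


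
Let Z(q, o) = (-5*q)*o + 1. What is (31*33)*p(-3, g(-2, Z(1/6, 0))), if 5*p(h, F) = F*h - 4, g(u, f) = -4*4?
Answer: 45012/5 ≈ 9002.4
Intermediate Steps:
Z(q, o) = 1 - 5*o*q (Z(q, o) = -5*o*q + 1 = 1 - 5*o*q)
g(u, f) = -16
p(h, F) = -4/5 + F*h/5 (p(h, F) = (F*h - 4)/5 = (-4 + F*h)/5 = -4/5 + F*h/5)
(31*33)*p(-3, g(-2, Z(1/6, 0))) = (31*33)*(-4/5 + (1/5)*(-16)*(-3)) = 1023*(-4/5 + 48/5) = 1023*(44/5) = 45012/5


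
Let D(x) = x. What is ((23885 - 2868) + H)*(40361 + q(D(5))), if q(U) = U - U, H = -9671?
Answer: 457935906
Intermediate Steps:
q(U) = 0
((23885 - 2868) + H)*(40361 + q(D(5))) = ((23885 - 2868) - 9671)*(40361 + 0) = (21017 - 9671)*40361 = 11346*40361 = 457935906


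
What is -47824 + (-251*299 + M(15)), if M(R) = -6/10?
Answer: -614368/5 ≈ -1.2287e+5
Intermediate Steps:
M(R) = -⅗ (M(R) = -6*⅒ = -⅗)
-47824 + (-251*299 + M(15)) = -47824 + (-251*299 - ⅗) = -47824 + (-75049 - ⅗) = -47824 - 375248/5 = -614368/5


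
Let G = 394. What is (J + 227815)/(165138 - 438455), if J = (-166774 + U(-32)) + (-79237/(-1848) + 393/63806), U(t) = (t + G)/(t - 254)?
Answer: -46816019224987/209480445198024 ≈ -0.22349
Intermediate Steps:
U(t) = (394 + t)/(-254 + t) (U(t) = (t + 394)/(t - 254) = (394 + t)/(-254 + t))
J = -127789979021693/766437672 (J = (-166774 + (394 - 32)/(-254 - 32)) + (-79237/(-1848) + 393/63806) = (-166774 + 362/(-286)) + (-79237*(-1/1848) + 393*(1/63806)) = (-166774 - 1/286*362) + (79237/1848 + 393/63806) = (-166774 - 181/143) + 2528261143/58956744 = -23848863/143 + 2528261143/58956744 = -127789979021693/766437672 ≈ -1.6673e+5)
(J + 227815)/(165138 - 438455) = (-127789979021693/766437672 + 227815)/(165138 - 438455) = (46816019224987/766437672)/(-273317) = (46816019224987/766437672)*(-1/273317) = -46816019224987/209480445198024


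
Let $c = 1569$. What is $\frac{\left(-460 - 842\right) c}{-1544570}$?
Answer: $\frac{1021419}{772285} \approx 1.3226$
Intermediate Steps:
$\frac{\left(-460 - 842\right) c}{-1544570} = \frac{\left(-460 - 842\right) 1569}{-1544570} = \left(-1302\right) 1569 \left(- \frac{1}{1544570}\right) = \left(-2042838\right) \left(- \frac{1}{1544570}\right) = \frac{1021419}{772285}$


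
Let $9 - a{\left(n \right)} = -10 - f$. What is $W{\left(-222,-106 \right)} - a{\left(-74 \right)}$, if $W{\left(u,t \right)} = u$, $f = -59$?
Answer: $-182$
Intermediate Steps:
$a{\left(n \right)} = -40$ ($a{\left(n \right)} = 9 - \left(-10 - -59\right) = 9 - \left(-10 + 59\right) = 9 - 49 = -40$)
$W{\left(-222,-106 \right)} - a{\left(-74 \right)} = -222 - -40 = -222 + 40 = -182$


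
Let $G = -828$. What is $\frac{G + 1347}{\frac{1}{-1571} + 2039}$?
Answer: $\frac{1571}{6172} \approx 0.25454$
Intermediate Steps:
$\frac{G + 1347}{\frac{1}{-1571} + 2039} = \frac{-828 + 1347}{\frac{1}{-1571} + 2039} = \frac{519}{- \frac{1}{1571} + 2039} = \frac{519}{\frac{3203268}{1571}} = 519 \cdot \frac{1571}{3203268} = \frac{1571}{6172}$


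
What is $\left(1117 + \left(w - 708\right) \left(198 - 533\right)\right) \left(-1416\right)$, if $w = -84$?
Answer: $-377274792$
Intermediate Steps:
$\left(1117 + \left(w - 708\right) \left(198 - 533\right)\right) \left(-1416\right) = \left(1117 + \left(-84 - 708\right) \left(198 - 533\right)\right) \left(-1416\right) = \left(1117 - -265320\right) \left(-1416\right) = \left(1117 + 265320\right) \left(-1416\right) = 266437 \left(-1416\right) = -377274792$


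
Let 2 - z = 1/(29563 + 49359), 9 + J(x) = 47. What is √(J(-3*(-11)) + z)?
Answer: √249147204438/78922 ≈ 6.3246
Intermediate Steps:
J(x) = 38 (J(x) = -9 + 47 = 38)
z = 157843/78922 (z = 2 - 1/(29563 + 49359) = 2 - 1/78922 = 157843/78922 ≈ 2.0000)
√(J(-3*(-11)) + z) = √(38 + 157843/78922) = √(3156879/78922) = √249147204438/78922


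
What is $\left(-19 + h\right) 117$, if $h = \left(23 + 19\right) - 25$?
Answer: $-234$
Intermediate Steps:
$h = 17$ ($h = 42 - 25 = 17$)
$\left(-19 + h\right) 117 = \left(-19 + 17\right) 117 = \left(-2\right) 117 = -234$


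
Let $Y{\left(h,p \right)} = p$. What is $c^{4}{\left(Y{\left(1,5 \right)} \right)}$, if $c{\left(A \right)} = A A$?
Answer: $390625$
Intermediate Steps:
$c{\left(A \right)} = A^{2}$
$c^{4}{\left(Y{\left(1,5 \right)} \right)} = \left(5^{2}\right)^{4} = 25^{4} = 390625$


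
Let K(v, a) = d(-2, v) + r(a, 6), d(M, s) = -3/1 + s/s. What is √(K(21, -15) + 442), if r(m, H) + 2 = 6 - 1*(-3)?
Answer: √447 ≈ 21.142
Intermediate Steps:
d(M, s) = -2 (d(M, s) = -3*1 + 1 = -3 + 1 = -2)
r(m, H) = 7 (r(m, H) = -2 + (6 - 1*(-3)) = -2 + (6 + 3) = -2 + 9 = 7)
K(v, a) = 5 (K(v, a) = -2 + 7 = 5)
√(K(21, -15) + 442) = √(5 + 442) = √447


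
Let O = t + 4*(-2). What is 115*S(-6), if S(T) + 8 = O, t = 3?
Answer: -1495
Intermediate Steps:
O = -5 (O = 3 + 4*(-2) = 3 - 8 = -5)
S(T) = -13 (S(T) = -8 - 5 = -13)
115*S(-6) = 115*(-13) = -1495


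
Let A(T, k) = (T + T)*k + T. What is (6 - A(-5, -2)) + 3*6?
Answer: 9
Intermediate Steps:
A(T, k) = T + 2*T*k (A(T, k) = (2*T)*k + T = 2*T*k + T = T + 2*T*k)
(6 - A(-5, -2)) + 3*6 = (6 - (-5)*(1 + 2*(-2))) + 3*6 = (6 - (-5)*(1 - 4)) + 18 = (6 - (-5)*(-3)) + 18 = (6 - 1*15) + 18 = (6 - 15) + 18 = -9 + 18 = 9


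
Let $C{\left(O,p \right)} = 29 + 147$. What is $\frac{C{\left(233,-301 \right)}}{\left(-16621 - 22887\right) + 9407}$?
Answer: $- \frac{176}{30101} \approx -0.005847$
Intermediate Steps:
$C{\left(O,p \right)} = 176$
$\frac{C{\left(233,-301 \right)}}{\left(-16621 - 22887\right) + 9407} = \frac{176}{\left(-16621 - 22887\right) + 9407} = \frac{176}{-39508 + 9407} = \frac{176}{-30101} = 176 \left(- \frac{1}{30101}\right) = - \frac{176}{30101}$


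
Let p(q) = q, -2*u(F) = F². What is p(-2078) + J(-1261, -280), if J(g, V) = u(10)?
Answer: -2128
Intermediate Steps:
u(F) = -F²/2
J(g, V) = -50 (J(g, V) = -½*10² = -½*100 = -50)
p(-2078) + J(-1261, -280) = -2078 - 50 = -2128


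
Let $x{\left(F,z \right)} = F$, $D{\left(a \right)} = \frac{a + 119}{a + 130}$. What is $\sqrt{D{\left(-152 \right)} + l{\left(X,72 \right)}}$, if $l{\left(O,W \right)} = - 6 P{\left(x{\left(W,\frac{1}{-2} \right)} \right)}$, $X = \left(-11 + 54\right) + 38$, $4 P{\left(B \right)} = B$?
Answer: $\frac{i \sqrt{426}}{2} \approx 10.32 i$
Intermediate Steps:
$D{\left(a \right)} = \frac{119 + a}{130 + a}$
$P{\left(B \right)} = \frac{B}{4}$
$X = 81$ ($X = 43 + 38 = 81$)
$l{\left(O,W \right)} = - \frac{3 W}{2}$ ($l{\left(O,W \right)} = - 6 \frac{W}{4} = - \frac{3 W}{2}$)
$\sqrt{D{\left(-152 \right)} + l{\left(X,72 \right)}} = \sqrt{\frac{119 - 152}{130 - 152} - 108} = \sqrt{\frac{1}{-22} \left(-33\right) - 108} = \sqrt{\left(- \frac{1}{22}\right) \left(-33\right) - 108} = \sqrt{\frac{3}{2} - 108} = \sqrt{- \frac{213}{2}} = \frac{i \sqrt{426}}{2}$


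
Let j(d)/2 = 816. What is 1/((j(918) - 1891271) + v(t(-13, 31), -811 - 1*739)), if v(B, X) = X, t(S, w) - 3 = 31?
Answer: -1/1891189 ≈ -5.2877e-7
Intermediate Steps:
t(S, w) = 34 (t(S, w) = 3 + 31 = 34)
j(d) = 1632 (j(d) = 2*816 = 1632)
1/((j(918) - 1891271) + v(t(-13, 31), -811 - 1*739)) = 1/((1632 - 1891271) + (-811 - 1*739)) = 1/(-1889639 + (-811 - 739)) = 1/(-1889639 - 1550) = 1/(-1891189) = -1/1891189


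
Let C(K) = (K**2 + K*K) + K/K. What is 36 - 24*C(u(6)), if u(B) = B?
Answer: -1716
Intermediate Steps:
C(K) = 1 + 2*K**2 (C(K) = (K**2 + K**2) + 1 = 2*K**2 + 1 = 1 + 2*K**2)
36 - 24*C(u(6)) = 36 - 24*(1 + 2*6**2) = 36 - 24*(1 + 2*36) = 36 - 24*(1 + 72) = 36 - 24*73 = 36 - 1752 = -1716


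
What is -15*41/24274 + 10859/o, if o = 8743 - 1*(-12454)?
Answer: 250555211/514535978 ≈ 0.48695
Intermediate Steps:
o = 21197 (o = 8743 + 12454 = 21197)
-15*41/24274 + 10859/o = -15*41/24274 + 10859/21197 = -615*1/24274 + 10859*(1/21197) = -615/24274 + 10859/21197 = 250555211/514535978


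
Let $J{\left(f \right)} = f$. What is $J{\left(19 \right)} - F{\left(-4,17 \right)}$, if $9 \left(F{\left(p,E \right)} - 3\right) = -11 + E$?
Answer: $\frac{46}{3} \approx 15.333$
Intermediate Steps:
$F{\left(p,E \right)} = \frac{16}{9} + \frac{E}{9}$ ($F{\left(p,E \right)} = 3 + \frac{-11 + E}{9} = 3 + \left(- \frac{11}{9} + \frac{E}{9}\right) = \frac{16}{9} + \frac{E}{9}$)
$J{\left(19 \right)} - F{\left(-4,17 \right)} = 19 - \left(\frac{16}{9} + \frac{1}{9} \cdot 17\right) = 19 - \left(\frac{16}{9} + \frac{17}{9}\right) = 19 - \frac{11}{3} = \frac{46}{3}$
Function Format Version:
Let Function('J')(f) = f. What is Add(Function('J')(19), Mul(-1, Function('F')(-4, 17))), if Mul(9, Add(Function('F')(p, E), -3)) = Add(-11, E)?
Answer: Rational(46, 3) ≈ 15.333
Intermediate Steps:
Function('F')(p, E) = Add(Rational(16, 9), Mul(Rational(1, 9), E)) (Function('F')(p, E) = Add(3, Mul(Rational(1, 9), Add(-11, E))) = Add(3, Add(Rational(-11, 9), Mul(Rational(1, 9), E))) = Add(Rational(16, 9), Mul(Rational(1, 9), E)))
Add(Function('J')(19), Mul(-1, Function('F')(-4, 17))) = Add(19, Mul(-1, Add(Rational(16, 9), Mul(Rational(1, 9), 17)))) = Add(19, Mul(-1, Add(Rational(16, 9), Rational(17, 9)))) = Add(19, Mul(-1, Rational(11, 3))) = Add(19, Rational(-11, 3)) = Rational(46, 3)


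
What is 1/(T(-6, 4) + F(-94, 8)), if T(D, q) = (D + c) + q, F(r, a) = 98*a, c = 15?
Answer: 1/797 ≈ 0.0012547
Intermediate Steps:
T(D, q) = 15 + D + q (T(D, q) = (D + 15) + q = (15 + D) + q = 15 + D + q)
1/(T(-6, 4) + F(-94, 8)) = 1/((15 - 6 + 4) + 98*8) = 1/(13 + 784) = 1/797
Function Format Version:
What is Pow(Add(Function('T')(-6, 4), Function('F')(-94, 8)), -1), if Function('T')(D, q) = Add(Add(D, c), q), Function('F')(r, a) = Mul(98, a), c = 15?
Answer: Rational(1, 797) ≈ 0.0012547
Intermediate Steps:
Function('T')(D, q) = Add(15, D, q) (Function('T')(D, q) = Add(Add(D, 15), q) = Add(Add(15, D), q) = Add(15, D, q))
Pow(Add(Function('T')(-6, 4), Function('F')(-94, 8)), -1) = Pow(Add(Add(15, -6, 4), Mul(98, 8)), -1) = Pow(Add(13, 784), -1) = Pow(797, -1) = Rational(1, 797)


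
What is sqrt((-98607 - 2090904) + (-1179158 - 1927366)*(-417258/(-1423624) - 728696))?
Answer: sqrt(71685469145588262733590)/177953 ≈ 1.5046e+6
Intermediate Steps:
sqrt((-98607 - 2090904) + (-1179158 - 1927366)*(-417258/(-1423624) - 728696)) = sqrt(-2189511 - 3106524*(-417258*(-1/1423624) - 728696)) = sqrt(-2189511 - 3106524*(208629/711812 - 728696)) = sqrt(-2189511 - 3106524*(-518694348523/711812)) = sqrt(-2189511 + 402834110587766013/177953) = sqrt(402833720957715030/177953) = sqrt(71685469145588262733590)/177953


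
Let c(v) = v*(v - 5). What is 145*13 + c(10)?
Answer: 1935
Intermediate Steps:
c(v) = v*(-5 + v)
145*13 + c(10) = 145*13 + 10*(-5 + 10) = 1885 + 10*5 = 1885 + 50 = 1935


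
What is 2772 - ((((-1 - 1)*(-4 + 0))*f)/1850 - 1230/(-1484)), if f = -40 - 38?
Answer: 1902224829/686350 ≈ 2771.5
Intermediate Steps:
f = -78
2772 - ((((-1 - 1)*(-4 + 0))*f)/1850 - 1230/(-1484)) = 2772 - ((((-1 - 1)*(-4 + 0))*(-78))/1850 - 1230/(-1484)) = 2772 - ((-2*(-4)*(-78))*(1/1850) - 1230*(-1/1484)) = 2772 - ((8*(-78))*(1/1850) + 615/742) = 2772 - (-624*1/1850 + 615/742) = 2772 - (-312/925 + 615/742) = 2772 - 1*337371/686350 = 2772 - 337371/686350 = 1902224829/686350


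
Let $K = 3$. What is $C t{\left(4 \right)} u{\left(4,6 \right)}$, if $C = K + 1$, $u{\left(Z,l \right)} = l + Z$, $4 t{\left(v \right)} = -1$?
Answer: $-10$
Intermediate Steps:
$t{\left(v \right)} = - \frac{1}{4}$ ($t{\left(v \right)} = \frac{1}{4} \left(-1\right) = - \frac{1}{4}$)
$u{\left(Z,l \right)} = Z + l$
$C = 4$ ($C = 3 + 1 = 4$)
$C t{\left(4 \right)} u{\left(4,6 \right)} = 4 \left(- \frac{1}{4}\right) \left(4 + 6\right) = \left(-1\right) 10 = -10$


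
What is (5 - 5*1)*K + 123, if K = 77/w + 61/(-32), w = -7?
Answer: 123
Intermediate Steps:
K = -413/32 (K = 77/(-7) + 61/(-32) = 77*(-⅐) + 61*(-1/32) = -11 - 61/32 = -413/32 ≈ -12.906)
(5 - 5*1)*K + 123 = (5 - 5*1)*(-413/32) + 123 = (5 - 5)*(-413/32) + 123 = 0*(-413/32) + 123 = 0 + 123 = 123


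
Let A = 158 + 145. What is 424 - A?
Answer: 121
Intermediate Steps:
A = 303
424 - A = 424 - 1*303 = 424 - 303 = 121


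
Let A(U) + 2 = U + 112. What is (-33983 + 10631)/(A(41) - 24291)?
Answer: 5838/6035 ≈ 0.96736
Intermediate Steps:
A(U) = 110 + U (A(U) = -2 + (U + 112) = -2 + (112 + U) = 110 + U)
(-33983 + 10631)/(A(41) - 24291) = (-33983 + 10631)/((110 + 41) - 24291) = -23352/(151 - 24291) = -23352/(-24140) = -23352*(-1/24140) = 5838/6035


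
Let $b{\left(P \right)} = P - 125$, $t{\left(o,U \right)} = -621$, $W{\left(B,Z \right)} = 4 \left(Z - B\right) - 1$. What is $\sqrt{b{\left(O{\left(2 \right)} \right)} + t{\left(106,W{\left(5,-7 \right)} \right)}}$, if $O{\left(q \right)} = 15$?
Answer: $i \sqrt{731} \approx 27.037 i$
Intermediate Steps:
$W{\left(B,Z \right)} = -1 - 4 B + 4 Z$ ($W{\left(B,Z \right)} = \left(- 4 B + 4 Z\right) - 1 = -1 - 4 B + 4 Z$)
$b{\left(P \right)} = -125 + P$ ($b{\left(P \right)} = P - 125 = -125 + P$)
$\sqrt{b{\left(O{\left(2 \right)} \right)} + t{\left(106,W{\left(5,-7 \right)} \right)}} = \sqrt{\left(-125 + 15\right) - 621} = \sqrt{-110 - 621} = \sqrt{-731} = i \sqrt{731}$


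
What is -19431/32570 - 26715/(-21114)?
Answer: 38320118/57306915 ≈ 0.66868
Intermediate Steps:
-19431/32570 - 26715/(-21114) = -19431*1/32570 - 26715*(-1/21114) = -19431/32570 + 8905/7038 = 38320118/57306915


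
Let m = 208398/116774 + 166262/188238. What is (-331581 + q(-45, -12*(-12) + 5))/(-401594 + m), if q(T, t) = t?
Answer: 227665863049737/275859413756638 ≈ 0.82530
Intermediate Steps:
m = 14660875378/5495326053 (m = 208398*(1/116774) + 166262*(1/188238) = 104199/58387 + 83131/94119 = 14660875378/5495326053 ≈ 2.6679)
(-331581 + q(-45, -12*(-12) + 5))/(-401594 + m) = (-331581 + (-12*(-12) + 5))/(-401594 + 14660875378/5495326053) = (-331581 + (144 + 5))/(-2206875310053104/5495326053) = (-331581 + 149)*(-5495326053/2206875310053104) = -331432*(-5495326053/2206875310053104) = 227665863049737/275859413756638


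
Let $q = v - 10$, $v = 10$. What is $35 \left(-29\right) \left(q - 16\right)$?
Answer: $16240$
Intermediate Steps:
$q = 0$ ($q = 10 - 10 = 0$)
$35 \left(-29\right) \left(q - 16\right) = 35 \left(-29\right) \left(0 - 16\right) = \left(-1015\right) \left(-16\right) = 16240$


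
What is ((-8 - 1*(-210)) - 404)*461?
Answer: -93122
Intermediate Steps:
((-8 - 1*(-210)) - 404)*461 = ((-8 + 210) - 404)*461 = (202 - 404)*461 = -202*461 = -93122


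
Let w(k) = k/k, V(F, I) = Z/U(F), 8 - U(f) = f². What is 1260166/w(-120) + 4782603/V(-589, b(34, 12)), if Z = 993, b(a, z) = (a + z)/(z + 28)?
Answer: -552631936567/331 ≈ -1.6696e+9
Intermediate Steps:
b(a, z) = (a + z)/(28 + z)
U(f) = 8 - f²
V(F, I) = 993/(8 - F²)
w(k) = 1
1260166/w(-120) + 4782603/V(-589, b(34, 12)) = 1260166/1 + 4782603/((-993/(-8 + (-589)²))) = 1260166*1 + 4782603/((-993/(-8 + 346921))) = 1260166 + 4782603/((-993/346913)) = 1260166 + 4782603/((-993*1/346913)) = 1260166 + 4782603/(-993/346913) = 1260166 + 4782603*(-346913/993) = 1260166 - 553049051513/331 = -552631936567/331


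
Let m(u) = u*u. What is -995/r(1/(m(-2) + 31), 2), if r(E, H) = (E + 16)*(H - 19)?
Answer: 34825/9537 ≈ 3.6516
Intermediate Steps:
m(u) = u²
r(E, H) = (-19 + H)*(16 + E) (r(E, H) = (16 + E)*(-19 + H) = (-19 + H)*(16 + E))
-995/r(1/(m(-2) + 31), 2) = -995/(-304 - 19/((-2)² + 31) + 16*2 + 2/((-2)² + 31)) = -995/(-304 - 19/(4 + 31) + 32 + 2/(4 + 31)) = -995/(-304 - 19/35 + 32 + 2/35) = -995/(-9537/35) = -995*(-35/9537) = 34825/9537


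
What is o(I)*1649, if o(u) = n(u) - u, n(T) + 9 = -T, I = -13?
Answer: 28033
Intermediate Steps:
n(T) = -9 - T
o(u) = -9 - 2*u (o(u) = (-9 - u) - u = -9 - 2*u)
o(I)*1649 = (-9 - 2*(-13))*1649 = (-9 + 26)*1649 = 17*1649 = 28033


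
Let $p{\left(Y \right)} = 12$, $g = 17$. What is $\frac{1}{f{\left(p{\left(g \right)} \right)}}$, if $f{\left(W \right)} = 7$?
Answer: $\frac{1}{7} \approx 0.14286$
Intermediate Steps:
$\frac{1}{f{\left(p{\left(g \right)} \right)}} = \frac{1}{7}$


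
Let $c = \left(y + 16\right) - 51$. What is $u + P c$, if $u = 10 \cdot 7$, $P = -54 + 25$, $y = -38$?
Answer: $2187$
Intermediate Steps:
$P = -29$
$c = -73$ ($c = \left(-38 + 16\right) - 51 = -22 - 51 = -73$)
$u = 70$
$u + P c = 70 - -2117 = 70 + 2117 = 2187$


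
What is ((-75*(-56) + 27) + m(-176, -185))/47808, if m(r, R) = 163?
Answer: 2195/23904 ≈ 0.091826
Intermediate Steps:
((-75*(-56) + 27) + m(-176, -185))/47808 = ((-75*(-56) + 27) + 163)/47808 = ((4200 + 27) + 163)*(1/47808) = (4227 + 163)*(1/47808) = 4390*(1/47808) = 2195/23904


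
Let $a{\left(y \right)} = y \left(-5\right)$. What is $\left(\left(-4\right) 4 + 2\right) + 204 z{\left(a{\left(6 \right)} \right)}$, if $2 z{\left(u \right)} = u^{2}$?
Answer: $91786$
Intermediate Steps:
$a{\left(y \right)} = - 5 y$
$z{\left(u \right)} = \frac{u^{2}}{2}$
$\left(\left(-4\right) 4 + 2\right) + 204 z{\left(a{\left(6 \right)} \right)} = \left(\left(-4\right) 4 + 2\right) + 204 \frac{\left(\left(-5\right) 6\right)^{2}}{2} = \left(-16 + 2\right) + 204 \frac{\left(-30\right)^{2}}{2} = -14 + 204 \cdot \frac{1}{2} \cdot 900 = -14 + 204 \cdot 450 = -14 + 91800 = 91786$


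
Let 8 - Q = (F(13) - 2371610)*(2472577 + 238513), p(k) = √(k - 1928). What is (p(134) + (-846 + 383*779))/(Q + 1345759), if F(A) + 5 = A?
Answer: 297511/6429627811947 + I*√1794/6429627811947 ≈ 4.6272e-8 + 6.5876e-12*I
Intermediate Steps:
p(k) = √(-1928 + k)
F(A) = -5 + A
Q = 6429626466188 (Q = 8 - ((-5 + 13) - 2371610)*(2472577 + 238513) = 8 - (8 - 2371610)*2711090 = 8 - (-2371602)*2711090 = 8 - 1*(-6429626466180) = 8 + 6429626466180 = 6429626466188)
(p(134) + (-846 + 383*779))/(Q + 1345759) = (√(-1928 + 134) + (-846 + 383*779))/(6429626466188 + 1345759) = (√(-1794) + (-846 + 298357))/6429627811947 = (I*√1794 + 297511)*(1/6429627811947) = (297511 + I*√1794)*(1/6429627811947) = 297511/6429627811947 + I*√1794/6429627811947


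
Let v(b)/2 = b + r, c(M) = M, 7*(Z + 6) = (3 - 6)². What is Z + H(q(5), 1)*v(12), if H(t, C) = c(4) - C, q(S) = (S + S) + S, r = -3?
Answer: 345/7 ≈ 49.286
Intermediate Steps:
q(S) = 3*S (q(S) = 2*S + S = 3*S)
Z = -33/7 (Z = -6 + (3 - 6)²/7 = -6 + (⅐)*(-3)² = -6 + (⅐)*9 = -6 + 9/7 = -33/7 ≈ -4.7143)
v(b) = -6 + 2*b (v(b) = 2*(b - 3) = 2*(-3 + b) = -6 + 2*b)
H(t, C) = 4 - C
Z + H(q(5), 1)*v(12) = -33/7 + (4 - 1*1)*(-6 + 2*12) = -33/7 + (4 - 1)*(-6 + 24) = -33/7 + 3*18 = -33/7 + 54 = 345/7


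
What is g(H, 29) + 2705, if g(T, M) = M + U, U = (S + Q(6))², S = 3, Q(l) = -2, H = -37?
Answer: 2735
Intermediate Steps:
U = 1 (U = (3 - 2)² = 1² = 1)
g(T, M) = 1 + M (g(T, M) = M + 1 = 1 + M)
g(H, 29) + 2705 = (1 + 29) + 2705 = 30 + 2705 = 2735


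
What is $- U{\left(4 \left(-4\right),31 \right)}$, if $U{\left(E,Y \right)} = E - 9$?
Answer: $25$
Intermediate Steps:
$U{\left(E,Y \right)} = -9 + E$ ($U{\left(E,Y \right)} = E - 9 = -9 + E$)
$- U{\left(4 \left(-4\right),31 \right)} = - (-9 + 4 \left(-4\right)) = - (-9 - 16) = \left(-1\right) \left(-25\right) = 25$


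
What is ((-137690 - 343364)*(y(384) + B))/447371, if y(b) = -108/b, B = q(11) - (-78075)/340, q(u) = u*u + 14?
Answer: -47674135089/121684912 ≈ -391.78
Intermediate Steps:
q(u) = 14 + u² (q(u) = u² + 14 = 14 + u²)
B = 24795/68 (B = (14 + 11²) - (-78075)/340 = (14 + 121) - (-78075)/340 = 135 - 225*(-347/340) = 135 + 15615/68 = 24795/68 ≈ 364.63)
((-137690 - 343364)*(y(384) + B))/447371 = ((-137690 - 343364)*(-108/384 + 24795/68))/447371 = -481054*(-108*1/384 + 24795/68)*(1/447371) = -481054*(-9/32 + 24795/68)*(1/447371) = -481054*198207/544*(1/447371) = -47674135089/272*1/447371 = -47674135089/121684912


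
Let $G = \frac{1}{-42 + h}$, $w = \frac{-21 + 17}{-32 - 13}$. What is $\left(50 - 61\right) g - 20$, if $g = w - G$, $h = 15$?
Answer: $- \frac{2887}{135} \approx -21.385$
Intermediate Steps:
$w = \frac{4}{45}$ ($w = - \frac{4}{-45} = \left(-4\right) \left(- \frac{1}{45}\right) = \frac{4}{45} \approx 0.088889$)
$G = - \frac{1}{27}$ ($G = \frac{1}{-42 + 15} = \frac{1}{-27} = - \frac{1}{27} \approx -0.037037$)
$g = \frac{17}{135}$ ($g = \frac{4}{45} - - \frac{1}{27} = \frac{4}{45} + \frac{1}{27} = \frac{17}{135} \approx 0.12593$)
$\left(50 - 61\right) g - 20 = \left(50 - 61\right) \frac{17}{135} - 20 = \left(-11\right) \frac{17}{135} - 20 = - \frac{187}{135} - 20 = - \frac{2887}{135}$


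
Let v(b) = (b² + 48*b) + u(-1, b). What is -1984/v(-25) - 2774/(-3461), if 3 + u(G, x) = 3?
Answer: 8461674/1990075 ≈ 4.2519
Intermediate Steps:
u(G, x) = 0 (u(G, x) = -3 + 3 = 0)
v(b) = b² + 48*b (v(b) = (b² + 48*b) + 0 = b² + 48*b)
-1984/v(-25) - 2774/(-3461) = -1984*(-1/(25*(48 - 25))) - 2774/(-3461) = -1984/((-25*23)) - 2774*(-1/3461) = -1984/(-575) + 2774/3461 = -1984*(-1/575) + 2774/3461 = 1984/575 + 2774/3461 = 8461674/1990075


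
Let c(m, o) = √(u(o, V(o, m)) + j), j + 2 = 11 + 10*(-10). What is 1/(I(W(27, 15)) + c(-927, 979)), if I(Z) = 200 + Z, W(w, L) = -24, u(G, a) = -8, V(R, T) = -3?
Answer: 16/2825 - 3*I*√11/31075 ≈ 0.0056637 - 0.00032019*I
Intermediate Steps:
j = -91 (j = -2 + (11 + 10*(-10)) = -2 + (11 - 100) = -2 - 89 = -91)
c(m, o) = 3*I*√11 (c(m, o) = √(-8 - 91) = √(-99) = 3*I*√11)
1/(I(W(27, 15)) + c(-927, 979)) = 1/((200 - 24) + 3*I*√11) = 1/(176 + 3*I*√11)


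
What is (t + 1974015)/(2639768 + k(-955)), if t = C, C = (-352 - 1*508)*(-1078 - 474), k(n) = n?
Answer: 3308735/2638813 ≈ 1.2539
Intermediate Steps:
C = 1334720 (C = (-352 - 508)*(-1552) = -860*(-1552) = 1334720)
t = 1334720
(t + 1974015)/(2639768 + k(-955)) = (1334720 + 1974015)/(2639768 - 955) = 3308735/2638813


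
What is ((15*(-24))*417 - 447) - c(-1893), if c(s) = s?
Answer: -148674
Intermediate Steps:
((15*(-24))*417 - 447) - c(-1893) = ((15*(-24))*417 - 447) - 1*(-1893) = (-360*417 - 447) + 1893 = (-150120 - 447) + 1893 = -150567 + 1893 = -148674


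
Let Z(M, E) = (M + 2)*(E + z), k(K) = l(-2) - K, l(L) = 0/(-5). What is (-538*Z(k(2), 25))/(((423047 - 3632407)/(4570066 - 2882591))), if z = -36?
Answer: 0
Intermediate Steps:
l(L) = 0 (l(L) = 0*(-⅕) = 0)
k(K) = -K (k(K) = 0 - K = -K)
Z(M, E) = (-36 + E)*(2 + M) (Z(M, E) = (M + 2)*(E - 36) = (2 + M)*(-36 + E) = (-36 + E)*(2 + M))
(-538*Z(k(2), 25))/(((423047 - 3632407)/(4570066 - 2882591))) = (-538*(-72 - (-36)*2 + 2*25 + 25*(-1*2)))/(((423047 - 3632407)/(4570066 - 2882591))) = (-538*(-72 - 36*(-2) + 50 + 25*(-2)))/((-3209360/1687475)) = (-538*(-72 + 72 + 50 - 50))/((-3209360*1/1687475)) = (-538*0)/(-641872/337495) = 0*(-337495/641872) = 0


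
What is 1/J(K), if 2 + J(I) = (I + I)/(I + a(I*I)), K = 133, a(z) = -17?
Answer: 58/17 ≈ 3.4118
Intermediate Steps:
J(I) = -2 + 2*I/(-17 + I) (J(I) = -2 + (I + I)/(I - 17) = -2 + (2*I)/(-17 + I) = -2 + 2*I/(-17 + I))
1/J(K) = 1/(34/(-17 + 133)) = 1/(34/116) = 1/(34*(1/116)) = 1/(17/58) = 58/17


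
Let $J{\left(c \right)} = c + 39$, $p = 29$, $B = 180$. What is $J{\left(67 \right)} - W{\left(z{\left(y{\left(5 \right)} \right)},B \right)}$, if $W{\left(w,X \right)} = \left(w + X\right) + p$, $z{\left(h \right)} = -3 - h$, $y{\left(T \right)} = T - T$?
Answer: $-100$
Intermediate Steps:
$y{\left(T \right)} = 0$
$W{\left(w,X \right)} = 29 + X + w$ ($W{\left(w,X \right)} = \left(w + X\right) + 29 = \left(X + w\right) + 29 = 29 + X + w$)
$J{\left(c \right)} = 39 + c$
$J{\left(67 \right)} - W{\left(z{\left(y{\left(5 \right)} \right)},B \right)} = \left(39 + 67\right) - \left(29 + 180 - 3\right) = 106 - \left(29 + 180 + \left(-3 + 0\right)\right) = 106 - \left(29 + 180 - 3\right) = 106 - 206 = -100$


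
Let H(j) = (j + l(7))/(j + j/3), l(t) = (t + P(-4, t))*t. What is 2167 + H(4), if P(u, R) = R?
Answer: 17489/8 ≈ 2186.1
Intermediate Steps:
l(t) = 2*t² (l(t) = (t + t)*t = (2*t)*t = 2*t²)
H(j) = 3*(98 + j)/(4*j) (H(j) = (j + 2*7²)/(j + j/3) = (j + 2*49)/(j + j*(⅓)) = (j + 98)/(j + j/3) = (98 + j)/((4*j/3)) = (98 + j)*(3/(4*j)) = 3*(98 + j)/(4*j))
2167 + H(4) = 2167 + (¾)*(98 + 4)/4 = 2167 + (¾)*(¼)*102 = 2167 + 153/8 = 17489/8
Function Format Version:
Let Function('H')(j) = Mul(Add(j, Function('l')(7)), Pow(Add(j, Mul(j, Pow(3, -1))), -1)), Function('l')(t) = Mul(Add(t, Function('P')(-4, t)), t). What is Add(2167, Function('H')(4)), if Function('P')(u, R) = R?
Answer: Rational(17489, 8) ≈ 2186.1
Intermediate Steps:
Function('l')(t) = Mul(2, Pow(t, 2)) (Function('l')(t) = Mul(Add(t, t), t) = Mul(Mul(2, t), t) = Mul(2, Pow(t, 2)))
Function('H')(j) = Mul(Rational(3, 4), Pow(j, -1), Add(98, j)) (Function('H')(j) = Mul(Add(j, Mul(2, Pow(7, 2))), Pow(Add(j, Mul(j, Pow(3, -1))), -1)) = Mul(Add(j, Mul(2, 49)), Pow(Add(j, Mul(j, Rational(1, 3))), -1)) = Mul(Add(j, 98), Pow(Add(j, Mul(Rational(1, 3), j)), -1)) = Mul(Add(98, j), Pow(Mul(Rational(4, 3), j), -1)) = Mul(Add(98, j), Mul(Rational(3, 4), Pow(j, -1))) = Mul(Rational(3, 4), Pow(j, -1), Add(98, j)))
Add(2167, Function('H')(4)) = Add(2167, Mul(Rational(3, 4), Pow(4, -1), Add(98, 4))) = Add(2167, Mul(Rational(3, 4), Rational(1, 4), 102)) = Add(2167, Rational(153, 8)) = Rational(17489, 8)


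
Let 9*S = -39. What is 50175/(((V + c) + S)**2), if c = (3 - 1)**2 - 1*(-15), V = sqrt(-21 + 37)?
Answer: 451575/3136 ≈ 144.00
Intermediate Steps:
V = 4 (V = sqrt(16) = 4)
S = -13/3 (S = (1/9)*(-39) = -13/3 ≈ -4.3333)
c = 19 (c = 2**2 + 15 = 4 + 15 = 19)
50175/(((V + c) + S)**2) = 50175/(((4 + 19) - 13/3)**2) = 50175/((23 - 13/3)**2) = 50175/((56/3)**2) = 50175/(3136/9) = 50175*(9/3136) = 451575/3136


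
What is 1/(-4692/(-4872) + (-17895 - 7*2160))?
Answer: -406/13403699 ≈ -3.0290e-5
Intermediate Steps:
1/(-4692/(-4872) + (-17895 - 7*2160)) = 1/(-4692*(-1/4872) + (-17895 - 1*15120)) = 1/(391/406 + (-17895 - 15120)) = 1/(391/406 - 33015) = 1/(-13403699/406) = -406/13403699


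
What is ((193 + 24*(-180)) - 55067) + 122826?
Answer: 63632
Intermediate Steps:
((193 + 24*(-180)) - 55067) + 122826 = ((193 - 4320) - 55067) + 122826 = (-4127 - 55067) + 122826 = -59194 + 122826 = 63632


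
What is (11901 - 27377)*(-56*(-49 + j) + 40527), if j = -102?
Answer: -758060908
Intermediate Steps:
(11901 - 27377)*(-56*(-49 + j) + 40527) = (11901 - 27377)*(-56*(-49 - 102) + 40527) = -15476*(-56*(-151) + 40527) = -15476*(8456 + 40527) = -15476*48983 = -758060908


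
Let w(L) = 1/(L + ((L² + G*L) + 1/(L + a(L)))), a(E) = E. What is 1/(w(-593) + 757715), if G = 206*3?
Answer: 18285749/13855386302349 ≈ 1.3198e-6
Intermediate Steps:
G = 618
w(L) = 1/(L² + 1/(2*L) + 619*L) (w(L) = 1/(L + ((L² + 618*L) + 1/(L + L))) = 1/(L + ((L² + 618*L) + 1/(2*L))) = 1/(L + (L² + 1/(2*L) + 618*L)) = 1/(L² + 1/(2*L) + 619*L))
1/(w(-593) + 757715) = 1/(2*(-593)/(1 + 2*(-593)³ + 1238*(-593)²) + 757715) = 1/(2*(-593)/(1 + 2*(-208527857) + 1238*351649) + 757715) = 1/(2*(-593)/(1 - 417055714 + 435341462) + 757715) = 1/(2*(-593)/18285749 + 757715) = 1/(2*(-593)*(1/18285749) + 757715) = 1/(-1186/18285749 + 757715) = 1/(13855386302349/18285749) = 18285749/13855386302349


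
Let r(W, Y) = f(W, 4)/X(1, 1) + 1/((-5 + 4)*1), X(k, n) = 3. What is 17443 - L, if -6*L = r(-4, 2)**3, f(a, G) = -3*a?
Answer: 34895/2 ≈ 17448.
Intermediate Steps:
r(W, Y) = -1 - W (r(W, Y) = -3*W/3 + 1/((-5 + 4)*1) = -3*W*(1/3) + 1/(-1) = -W - 1*1 = -W - 1 = -1 - W)
L = -9/2 (L = -(-1 - 1*(-4))**3/6 = -(-1 + 4)**3/6 = -1/6*3**3 = -1/6*27 = -9/2 ≈ -4.5000)
17443 - L = 17443 - 1*(-9/2) = 17443 + 9/2 = 34895/2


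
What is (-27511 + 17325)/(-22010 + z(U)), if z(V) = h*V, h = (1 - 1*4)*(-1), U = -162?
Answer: 5093/11248 ≈ 0.45279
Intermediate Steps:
h = 3 (h = (1 - 4)*(-1) = -3*(-1) = 3)
z(V) = 3*V
(-27511 + 17325)/(-22010 + z(U)) = (-27511 + 17325)/(-22010 + 3*(-162)) = -10186/(-22010 - 486) = -10186/(-22496) = -10186*(-1/22496) = 5093/11248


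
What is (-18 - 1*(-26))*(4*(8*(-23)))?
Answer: -5888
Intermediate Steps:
(-18 - 1*(-26))*(4*(8*(-23))) = (-18 + 26)*(4*(-184)) = 8*(-736) = -5888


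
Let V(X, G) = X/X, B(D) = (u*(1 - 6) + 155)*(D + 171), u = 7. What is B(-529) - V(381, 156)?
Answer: -42961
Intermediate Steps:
B(D) = 20520 + 120*D (B(D) = (7*(1 - 6) + 155)*(D + 171) = (7*(-5) + 155)*(171 + D) = (-35 + 155)*(171 + D) = 120*(171 + D) = 20520 + 120*D)
V(X, G) = 1
B(-529) - V(381, 156) = (20520 + 120*(-529)) - 1*1 = (20520 - 63480) - 1 = -42960 - 1 = -42961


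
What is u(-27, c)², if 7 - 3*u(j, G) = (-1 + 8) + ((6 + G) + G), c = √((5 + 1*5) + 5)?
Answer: 32/3 + 8*√15/3 ≈ 20.995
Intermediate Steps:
c = √15 (c = √((5 + 5) + 5) = √(10 + 5) = √15 ≈ 3.8730)
u(j, G) = -2 - 2*G/3 (u(j, G) = 7/3 - ((-1 + 8) + ((6 + G) + G))/3 = 7/3 - (7 + (6 + 2*G))/3 = 7/3 - (13 + 2*G)/3 = 7/3 + (-13/3 - 2*G/3) = -2 - 2*G/3)
u(-27, c)² = (-2 - 2*√15/3)²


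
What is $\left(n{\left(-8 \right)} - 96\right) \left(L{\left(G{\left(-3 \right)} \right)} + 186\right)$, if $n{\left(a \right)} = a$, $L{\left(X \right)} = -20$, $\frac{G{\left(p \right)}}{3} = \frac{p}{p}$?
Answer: $-17264$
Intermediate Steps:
$G{\left(p \right)} = 3$ ($G{\left(p \right)} = 3 \frac{p}{p} = 3 \cdot 1 = 3$)
$\left(n{\left(-8 \right)} - 96\right) \left(L{\left(G{\left(-3 \right)} \right)} + 186\right) = \left(-8 - 96\right) \left(-20 + 186\right) = \left(-104\right) 166 = -17264$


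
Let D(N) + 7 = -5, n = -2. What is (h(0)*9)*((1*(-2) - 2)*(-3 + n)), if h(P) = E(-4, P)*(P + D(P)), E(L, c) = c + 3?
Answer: -6480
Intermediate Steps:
E(L, c) = 3 + c
D(N) = -12 (D(N) = -7 - 5 = -12)
h(P) = (-12 + P)*(3 + P) (h(P) = (3 + P)*(P - 12) = (3 + P)*(-12 + P) = (-12 + P)*(3 + P))
(h(0)*9)*((1*(-2) - 2)*(-3 + n)) = (((-12 + 0)*(3 + 0))*9)*((1*(-2) - 2)*(-3 - 2)) = (-12*3*9)*((-2 - 2)*(-5)) = (-36*9)*(-4*(-5)) = -324*20 = -6480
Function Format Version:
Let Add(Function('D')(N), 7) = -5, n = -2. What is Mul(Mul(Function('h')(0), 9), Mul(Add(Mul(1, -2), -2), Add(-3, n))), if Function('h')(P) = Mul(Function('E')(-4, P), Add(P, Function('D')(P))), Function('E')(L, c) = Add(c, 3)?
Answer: -6480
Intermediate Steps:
Function('E')(L, c) = Add(3, c)
Function('D')(N) = -12 (Function('D')(N) = Add(-7, -5) = -12)
Function('h')(P) = Mul(Add(-12, P), Add(3, P)) (Function('h')(P) = Mul(Add(3, P), Add(P, -12)) = Mul(Add(3, P), Add(-12, P)) = Mul(Add(-12, P), Add(3, P)))
Mul(Mul(Function('h')(0), 9), Mul(Add(Mul(1, -2), -2), Add(-3, n))) = Mul(Mul(Mul(Add(-12, 0), Add(3, 0)), 9), Mul(Add(Mul(1, -2), -2), Add(-3, -2))) = Mul(Mul(Mul(-12, 3), 9), Mul(Add(-2, -2), -5)) = Mul(Mul(-36, 9), Mul(-4, -5)) = Mul(-324, 20) = -6480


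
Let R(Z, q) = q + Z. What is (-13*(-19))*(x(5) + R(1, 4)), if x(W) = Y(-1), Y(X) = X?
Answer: 988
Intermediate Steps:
R(Z, q) = Z + q
x(W) = -1
(-13*(-19))*(x(5) + R(1, 4)) = (-13*(-19))*(-1 + (1 + 4)) = 247*(-1 + 5) = 247*4 = 988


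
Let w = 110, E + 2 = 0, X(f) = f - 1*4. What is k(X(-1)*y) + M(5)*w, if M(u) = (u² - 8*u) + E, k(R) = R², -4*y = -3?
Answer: -29695/16 ≈ -1855.9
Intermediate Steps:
y = ¾ (y = -¼*(-3) = ¾ ≈ 0.75000)
X(f) = -4 + f (X(f) = f - 4 = -4 + f)
E = -2 (E = -2 + 0 = -2)
M(u) = -2 + u² - 8*u (M(u) = (u² - 8*u) - 2 = -2 + u² - 8*u)
k(X(-1)*y) + M(5)*w = ((-4 - 1)*(¾))² + (-2 + 5² - 8*5)*110 = (-5*¾)² + (-2 + 25 - 40)*110 = (-15/4)² - 17*110 = 225/16 - 1870 = -29695/16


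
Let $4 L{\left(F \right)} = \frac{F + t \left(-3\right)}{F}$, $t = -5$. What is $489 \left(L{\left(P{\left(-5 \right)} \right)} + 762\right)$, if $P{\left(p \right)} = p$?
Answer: $\frac{744747}{2} \approx 3.7237 \cdot 10^{5}$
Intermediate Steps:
$L{\left(F \right)} = \frac{15 + F}{4 F}$ ($L{\left(F \right)} = \frac{\left(F - -15\right) \frac{1}{F}}{4} = \frac{\left(F + 15\right) \frac{1}{F}}{4} = \frac{\left(15 + F\right) \frac{1}{F}}{4} = \frac{\frac{1}{F} \left(15 + F\right)}{4} = \frac{15 + F}{4 F}$)
$489 \left(L{\left(P{\left(-5 \right)} \right)} + 762\right) = 489 \left(\frac{15 - 5}{4 \left(-5\right)} + 762\right) = 489 \left(\frac{1}{4} \left(- \frac{1}{5}\right) 10 + 762\right) = 489 \left(- \frac{1}{2} + 762\right) = 489 \cdot \frac{1523}{2} = \frac{744747}{2}$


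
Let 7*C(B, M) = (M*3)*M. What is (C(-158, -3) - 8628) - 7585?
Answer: -113464/7 ≈ -16209.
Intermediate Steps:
C(B, M) = 3*M²/7 (C(B, M) = ((M*3)*M)/7 = ((3*M)*M)/7 = (3*M²)/7 = 3*M²/7)
(C(-158, -3) - 8628) - 7585 = ((3/7)*(-3)² - 8628) - 7585 = ((3/7)*9 - 8628) - 7585 = (27/7 - 8628) - 7585 = -60369/7 - 7585 = -113464/7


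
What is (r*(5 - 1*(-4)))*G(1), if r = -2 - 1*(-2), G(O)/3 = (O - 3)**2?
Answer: 0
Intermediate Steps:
G(O) = 3*(-3 + O)**2 (G(O) = 3*(O - 3)**2 = 3*(-3 + O)**2)
r = 0 (r = -2 + 2 = 0)
(r*(5 - 1*(-4)))*G(1) = (0*(5 - 1*(-4)))*(3*(-3 + 1)**2) = (0*(5 + 4))*(3*(-2)**2) = (0*9)*(3*4) = 0*12 = 0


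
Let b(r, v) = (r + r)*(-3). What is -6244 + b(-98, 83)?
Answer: -5656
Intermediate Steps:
b(r, v) = -6*r (b(r, v) = (2*r)*(-3) = -6*r)
-6244 + b(-98, 83) = -6244 - 6*(-98) = -6244 + 588 = -5656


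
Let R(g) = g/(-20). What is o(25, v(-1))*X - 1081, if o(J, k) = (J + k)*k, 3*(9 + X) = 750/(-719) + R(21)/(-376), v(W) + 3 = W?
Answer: -399934693/1351720 ≈ -295.87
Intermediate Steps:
v(W) = -3 + W
R(g) = -g/20 (R(g) = g*(-1/20) = -g/20)
X = -50536887/5406880 (X = -9 + (750/(-719) - 1/20*21/(-376))/3 = -9 + (750*(-1/719) - 21/20*(-1/376))/3 = -9 + (-750/719 + 21/7520)/3 = -9 + (1/3)*(-5624901/5406880) = -9 - 1874967/5406880 = -50536887/5406880 ≈ -9.3468)
o(J, k) = k*(J + k)
o(25, v(-1))*X - 1081 = ((-3 - 1)*(25 + (-3 - 1)))*(-50536887/5406880) - 1081 = -4*(25 - 4)*(-50536887/5406880) - 1081 = -4*21*(-50536887/5406880) - 1081 = -84*(-50536887/5406880) - 1081 = 1061274627/1351720 - 1081 = -399934693/1351720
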